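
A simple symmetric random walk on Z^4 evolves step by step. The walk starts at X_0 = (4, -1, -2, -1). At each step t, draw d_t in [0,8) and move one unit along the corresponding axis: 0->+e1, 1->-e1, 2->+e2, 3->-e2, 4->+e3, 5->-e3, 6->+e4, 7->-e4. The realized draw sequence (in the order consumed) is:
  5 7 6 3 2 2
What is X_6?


(4, 0, -3, -1)

t=0: X=(4, -1, -2, -1), d=5 → -e3, X_1=(4, -1, -3, -1)
t=1: X=(4, -1, -3, -1), d=7 → -e4, X_2=(4, -1, -3, -2)
t=2: X=(4, -1, -3, -2), d=6 → +e4, X_3=(4, -1, -3, -1)
t=3: X=(4, -1, -3, -1), d=3 → -e2, X_4=(4, -2, -3, -1)
t=4: X=(4, -2, -3, -1), d=2 → +e2, X_5=(4, -1, -3, -1)
t=5: X=(4, -1, -3, -1), d=2 → +e2, X_6=(4, 0, -3, -1)


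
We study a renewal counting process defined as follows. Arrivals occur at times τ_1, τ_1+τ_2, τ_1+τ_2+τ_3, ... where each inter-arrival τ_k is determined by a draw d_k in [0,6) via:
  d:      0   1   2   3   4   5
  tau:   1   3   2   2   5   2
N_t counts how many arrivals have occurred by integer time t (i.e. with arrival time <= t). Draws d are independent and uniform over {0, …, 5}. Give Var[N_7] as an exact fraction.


Inter-arrival values over d=0..5: [1, 3, 2, 2, 5, 2]
Each d has probability 1/6, so the pmf of τ is: f(1) = 1/6, f(2) = 1/2, f(3) = 1/6, f(5) = 1/6
Let p_n(j) = P(N_n = j), with p_0 = [1]. Condition on τ_1: p_n(0) = P(τ > n), and for j >= 1, p_n(j) = Σ_{k<=n} f(k)·p_{n−k}(j−1)
p_1 = [5/6, 1/6]  (j = 0..1)
p_2 = [1/3, 23/36, 1/36]  (j = 0..2)
p_3 = [1/6, 23/36, 41/216, 1/216]  (j = 0..3)
p_4 = [1/6, 1/3, 49/108, 59/1296, 1/1296]  (j = 0..4)
p_5 = [0, 1/3, 13/27, 227/1296, 77/7776, 1/7776]  (j = 0..5)
p_6 = [0, 1/4, 77/216, 439/1296, 205/3888, 95/46656, 1/46656]  (j = 0..6)
p_7 = [0, 1/12, 10/27, 493/1296, 131/864, 647/46656, 113/279936, 1/279936]  (j = 0..7)
E[N_7] = Σ j·p_7(j) = 740023/279936;  E[N_7²] = Σ j²·p_7(j) = 2176711/279936
Var[N_7] = 2176711/279936 − (740023/279936)² = 61705729967/78364164096

61705729967/78364164096


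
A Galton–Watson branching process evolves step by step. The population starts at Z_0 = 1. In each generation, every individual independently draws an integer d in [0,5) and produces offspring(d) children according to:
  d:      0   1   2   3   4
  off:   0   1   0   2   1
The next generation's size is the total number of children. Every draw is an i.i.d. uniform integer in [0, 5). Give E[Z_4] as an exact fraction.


Outcome values over d=0..4: [0, 1, 0, 2, 1]
Σy = 4, Σy² = 6, M = 5
μ = 4/5 = 4/5,  σ² = 6/5 − (4/5)² = 14/25
E[Z_0] = 1
E[Z_1] = 4/5·E[Z_0] = 4/5
E[Z_2] = 4/5·E[Z_1] = 16/25
E[Z_3] = 4/5·E[Z_2] = 64/125
E[Z_4] = 4/5·E[Z_3] = 256/625

256/625


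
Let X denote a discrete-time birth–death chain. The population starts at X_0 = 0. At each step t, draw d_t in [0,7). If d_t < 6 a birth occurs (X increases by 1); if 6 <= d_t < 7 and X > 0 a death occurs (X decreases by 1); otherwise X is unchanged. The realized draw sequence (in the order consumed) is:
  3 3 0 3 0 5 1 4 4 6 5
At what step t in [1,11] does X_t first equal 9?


t=0: X=0, d=3 → birth, X_1=1
t=1: X=1, d=3 → birth, X_2=2
t=2: X=2, d=0 → birth, X_3=3
t=3: X=3, d=3 → birth, X_4=4
t=4: X=4, d=0 → birth, X_5=5
t=5: X=5, d=5 → birth, X_6=6
t=6: X=6, d=1 → birth, X_7=7
t=7: X=7, d=4 → birth, X_8=8
t=8: X=8, d=4 → birth, X_9=9
t=9: X=9, d=6 → death, X_10=8
t=10: X=8, d=5 → birth, X_11=9

9


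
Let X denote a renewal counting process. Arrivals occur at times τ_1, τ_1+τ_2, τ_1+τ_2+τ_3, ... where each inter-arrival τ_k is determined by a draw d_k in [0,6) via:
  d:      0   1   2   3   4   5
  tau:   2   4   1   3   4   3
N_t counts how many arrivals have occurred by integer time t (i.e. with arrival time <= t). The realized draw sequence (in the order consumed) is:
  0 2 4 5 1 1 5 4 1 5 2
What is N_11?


draw d_1=0: τ_1=2, arrival time A_1=2
draw d_2=2: τ_2=1, arrival time A_2=3
draw d_3=4: τ_3=4, arrival time A_3=7
draw d_4=5: τ_4=3, arrival time A_4=10
draw d_5=1: τ_5=4, arrival time A_5=14
draw d_6=1: τ_6=4, arrival time A_6=18
draw d_7=5: τ_7=3, arrival time A_7=21
draw d_8=4: τ_8=4, arrival time A_8=25
draw d_9=1: τ_9=4, arrival time A_9=29
draw d_10=5: τ_10=3, arrival time A_10=32
draw d_11=2: τ_11=1, arrival time A_11=33
N_t over t=0..11: 0:0 1:0 2:1 3:2 4:2 5:2 6:2 7:3 8:3 9:3 10:4 11:4

4


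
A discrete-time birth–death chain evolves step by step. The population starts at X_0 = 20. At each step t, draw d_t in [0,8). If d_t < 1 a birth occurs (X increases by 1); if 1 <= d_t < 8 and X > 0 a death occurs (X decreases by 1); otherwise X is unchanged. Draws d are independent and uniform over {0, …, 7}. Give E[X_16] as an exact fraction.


X can drop by at most 1 per step and X_0 = 20 > T = 16, so X_t >= 20 − t >= 4 > 0 for every t <= 16: the floor at 0 (the 'and X > 0' condition) never binds. Hence X_16 = X_0 + Σ_{t<16} Y_t with i.i.d. increments Y_t = y(d_t) ∈ {+1, −1, 0}.
Outcome values over d=0..7: [1, -1, -1, -1, -1, -1, -1, -1]
Σy = -6, Σy² = 8, M = 8
μ = -6/8 = -3/4,  σ² = 8/8 − (-3/4)² = 7/16
E[X_16] = 20 + 16·(-3/4) = 8

8


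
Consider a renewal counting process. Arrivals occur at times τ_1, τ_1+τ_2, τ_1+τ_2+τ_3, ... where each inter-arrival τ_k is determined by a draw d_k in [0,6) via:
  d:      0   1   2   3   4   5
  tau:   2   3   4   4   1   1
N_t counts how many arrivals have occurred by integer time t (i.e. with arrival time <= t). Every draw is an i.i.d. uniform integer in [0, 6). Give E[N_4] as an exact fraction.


475/324

Inter-arrival values over d=0..5: [2, 3, 4, 4, 1, 1]
Each d has probability 1/6, so the pmf of τ is: f(1) = 1/3, f(2) = 1/6, f(3) = 1/6, f(4) = 1/3
Renewal equation for m(n) = E[N_n]: condition on τ_1 = k (if k <= n, one arrival plus a fresh copy on the remaining n−k steps): m(n) = F(n) + Σ_{k<=n} f(k)·m(n−k), where F(n) = P(τ <= n) and m(0) = 0
m(1) = F(1) = 1/3
m(2) = F(2) + f(1)·m(1) = 1/2 + 1/3·1/3 = 11/18
m(3) = F(3) + f(1)·m(2) + f(2)·m(1) = 2/3 + 1/3·11/18 + 1/6·1/3 = 25/27
m(4) = F(4) + f(1)·m(3) + f(2)·m(2) + f(3)·m(1) = 1 + 1/3·25/27 + 1/6·11/18 + 1/6·1/3 = 475/324
E[N_4] = m(4) = 475/324


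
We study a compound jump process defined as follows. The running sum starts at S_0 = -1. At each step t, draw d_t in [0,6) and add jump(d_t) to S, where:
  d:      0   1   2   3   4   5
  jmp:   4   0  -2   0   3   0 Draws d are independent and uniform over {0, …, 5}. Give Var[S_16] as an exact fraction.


Outcome values over d=0..5: [4, 0, -2, 0, 3, 0]
Σy = 5, Σy² = 29, M = 6
μ = 5/6 = 5/6,  σ² = 29/6 − (5/6)² = 149/36
Independent increments: Var[S_16] = 16·σ² = 16·(149/36) = 596/9

596/9


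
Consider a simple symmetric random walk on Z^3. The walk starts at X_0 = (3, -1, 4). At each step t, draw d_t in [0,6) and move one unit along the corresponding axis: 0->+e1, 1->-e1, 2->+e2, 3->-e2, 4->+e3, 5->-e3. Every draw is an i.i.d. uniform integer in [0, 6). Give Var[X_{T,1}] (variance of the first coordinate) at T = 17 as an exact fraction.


Outcome values over d=0..5: [1, -1, 0, 0, 0, 0]
Σy = 0, Σy² = 2, M = 6
μ = 0/6 = 0,  σ² = 2/6 − (0)² = 1/3
Independent increments: Var[X_17] = 17·σ² = 17·(1/3) = 17/3

17/3


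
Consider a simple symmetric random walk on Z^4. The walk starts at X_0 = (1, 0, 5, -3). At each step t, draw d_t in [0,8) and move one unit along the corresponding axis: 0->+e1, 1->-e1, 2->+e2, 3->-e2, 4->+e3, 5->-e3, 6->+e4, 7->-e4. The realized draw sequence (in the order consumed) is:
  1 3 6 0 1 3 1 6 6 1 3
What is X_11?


t=0: X=(1, 0, 5, -3), d=1 → -e1, X_1=(0, 0, 5, -3)
t=1: X=(0, 0, 5, -3), d=3 → -e2, X_2=(0, -1, 5, -3)
t=2: X=(0, -1, 5, -3), d=6 → +e4, X_3=(0, -1, 5, -2)
t=3: X=(0, -1, 5, -2), d=0 → +e1, X_4=(1, -1, 5, -2)
t=4: X=(1, -1, 5, -2), d=1 → -e1, X_5=(0, -1, 5, -2)
t=5: X=(0, -1, 5, -2), d=3 → -e2, X_6=(0, -2, 5, -2)
t=6: X=(0, -2, 5, -2), d=1 → -e1, X_7=(-1, -2, 5, -2)
t=7: X=(-1, -2, 5, -2), d=6 → +e4, X_8=(-1, -2, 5, -1)
t=8: X=(-1, -2, 5, -1), d=6 → +e4, X_9=(-1, -2, 5, 0)
t=9: X=(-1, -2, 5, 0), d=1 → -e1, X_10=(-2, -2, 5, 0)
t=10: X=(-2, -2, 5, 0), d=3 → -e2, X_11=(-2, -3, 5, 0)

(-2, -3, 5, 0)


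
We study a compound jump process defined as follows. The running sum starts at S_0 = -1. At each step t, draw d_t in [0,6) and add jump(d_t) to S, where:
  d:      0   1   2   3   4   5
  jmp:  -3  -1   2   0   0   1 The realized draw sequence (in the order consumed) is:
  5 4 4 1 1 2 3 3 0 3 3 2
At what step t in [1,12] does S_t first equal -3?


t=0: S=-1, d=5, jump=1, S_1=0
t=1: S=0, d=4, jump=0, S_2=0
t=2: S=0, d=4, jump=0, S_3=0
t=3: S=0, d=1, jump=-1, S_4=-1
t=4: S=-1, d=1, jump=-1, S_5=-2
t=5: S=-2, d=2, jump=2, S_6=0
t=6: S=0, d=3, jump=0, S_7=0
t=7: S=0, d=3, jump=0, S_8=0
t=8: S=0, d=0, jump=-3, S_9=-3
t=9: S=-3, d=3, jump=0, S_10=-3
t=10: S=-3, d=3, jump=0, S_11=-3
t=11: S=-3, d=2, jump=2, S_12=-1

9


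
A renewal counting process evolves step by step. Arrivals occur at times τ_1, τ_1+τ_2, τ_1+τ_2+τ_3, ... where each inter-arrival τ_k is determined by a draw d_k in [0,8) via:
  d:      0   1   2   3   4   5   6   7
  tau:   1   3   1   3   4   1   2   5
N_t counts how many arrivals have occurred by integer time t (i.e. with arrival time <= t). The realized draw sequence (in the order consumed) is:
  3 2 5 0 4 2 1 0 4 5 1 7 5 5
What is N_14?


draw d_1=3: τ_1=3, arrival time A_1=3
draw d_2=2: τ_2=1, arrival time A_2=4
draw d_3=5: τ_3=1, arrival time A_3=5
draw d_4=0: τ_4=1, arrival time A_4=6
draw d_5=4: τ_5=4, arrival time A_5=10
draw d_6=2: τ_6=1, arrival time A_6=11
draw d_7=1: τ_7=3, arrival time A_7=14
draw d_8=0: τ_8=1, arrival time A_8=15
draw d_9=4: τ_9=4, arrival time A_9=19
draw d_10=5: τ_10=1, arrival time A_10=20
draw d_11=1: τ_11=3, arrival time A_11=23
draw d_12=7: τ_12=5, arrival time A_12=28
draw d_13=5: τ_13=1, arrival time A_13=29
draw d_14=5: τ_14=1, arrival time A_14=30
N_t over t=0..14: 0:0 1:0 2:0 3:1 4:2 5:3 6:4 7:4 8:4 9:4 10:5 11:6 12:6 13:6 14:7

7


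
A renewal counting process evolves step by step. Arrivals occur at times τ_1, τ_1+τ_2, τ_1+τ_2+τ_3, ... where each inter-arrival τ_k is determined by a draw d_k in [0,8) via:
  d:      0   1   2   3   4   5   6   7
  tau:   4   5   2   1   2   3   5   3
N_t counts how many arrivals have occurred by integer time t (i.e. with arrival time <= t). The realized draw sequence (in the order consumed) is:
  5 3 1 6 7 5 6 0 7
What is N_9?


3

draw d_1=5: τ_1=3, arrival time A_1=3
draw d_2=3: τ_2=1, arrival time A_2=4
draw d_3=1: τ_3=5, arrival time A_3=9
draw d_4=6: τ_4=5, arrival time A_4=14
draw d_5=7: τ_5=3, arrival time A_5=17
draw d_6=5: τ_6=3, arrival time A_6=20
draw d_7=6: τ_7=5, arrival time A_7=25
draw d_8=0: τ_8=4, arrival time A_8=29
draw d_9=7: τ_9=3, arrival time A_9=32
N_t over t=0..9: 0:0 1:0 2:0 3:1 4:2 5:2 6:2 7:2 8:2 9:3


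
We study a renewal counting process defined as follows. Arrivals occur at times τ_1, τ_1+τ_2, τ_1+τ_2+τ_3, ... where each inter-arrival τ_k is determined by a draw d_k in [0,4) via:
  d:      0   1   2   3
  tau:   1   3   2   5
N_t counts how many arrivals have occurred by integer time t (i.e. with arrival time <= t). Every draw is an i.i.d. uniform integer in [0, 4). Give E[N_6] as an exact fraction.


8265/4096

Inter-arrival values over d=0..3: [1, 3, 2, 5]
Each d has probability 1/4, so the pmf of τ is: f(1) = 1/4, f(2) = 1/4, f(3) = 1/4, f(5) = 1/4
Renewal equation for m(n) = E[N_n]: condition on τ_1 = k (if k <= n, one arrival plus a fresh copy on the remaining n−k steps): m(n) = F(n) + Σ_{k<=n} f(k)·m(n−k), where F(n) = P(τ <= n) and m(0) = 0
m(1) = F(1) = 1/4
m(2) = F(2) + f(1)·m(1) = 1/2 + 1/4·1/4 = 9/16
m(3) = F(3) + f(1)·m(2) + f(2)·m(1) = 3/4 + 1/4·9/16 + 1/4·1/4 = 61/64
m(4) = F(4) + f(1)·m(3) + f(2)·m(2) + f(3)·m(1) = 3/4 + 1/4·61/64 + 1/4·9/16 + 1/4·1/4 = 305/256
m(5) = F(5) + f(1)·m(4) + f(2)·m(3) + f(3)·m(2) = 1 + 1/4·305/256 + 1/4·61/64 + 1/4·9/16 = 1717/1024
m(6) = F(6) + f(1)·m(5) + f(2)·m(4) + f(3)·m(3) + f(5)·m(1) = 1 + 1/4·1717/1024 + 1/4·305/256 + 1/4·61/64 + 1/4·1/4 = 8265/4096
E[N_6] = m(6) = 8265/4096


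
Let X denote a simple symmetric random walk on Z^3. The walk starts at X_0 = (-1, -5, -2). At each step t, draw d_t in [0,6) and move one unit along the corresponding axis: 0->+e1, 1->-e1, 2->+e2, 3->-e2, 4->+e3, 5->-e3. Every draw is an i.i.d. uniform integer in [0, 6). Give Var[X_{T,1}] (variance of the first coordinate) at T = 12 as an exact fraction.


Outcome values over d=0..5: [1, -1, 0, 0, 0, 0]
Σy = 0, Σy² = 2, M = 6
μ = 0/6 = 0,  σ² = 2/6 − (0)² = 1/3
Independent increments: Var[X_12] = 12·σ² = 12·(1/3) = 4

4


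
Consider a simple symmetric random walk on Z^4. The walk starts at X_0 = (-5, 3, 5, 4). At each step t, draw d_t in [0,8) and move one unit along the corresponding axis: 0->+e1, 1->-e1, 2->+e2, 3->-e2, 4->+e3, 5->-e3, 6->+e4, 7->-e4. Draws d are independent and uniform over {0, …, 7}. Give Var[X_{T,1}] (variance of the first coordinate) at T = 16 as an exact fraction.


Outcome values over d=0..7: [1, -1, 0, 0, 0, 0, 0, 0]
Σy = 0, Σy² = 2, M = 8
μ = 0/8 = 0,  σ² = 2/8 − (0)² = 1/4
Independent increments: Var[X_16] = 16·σ² = 16·(1/4) = 4

4


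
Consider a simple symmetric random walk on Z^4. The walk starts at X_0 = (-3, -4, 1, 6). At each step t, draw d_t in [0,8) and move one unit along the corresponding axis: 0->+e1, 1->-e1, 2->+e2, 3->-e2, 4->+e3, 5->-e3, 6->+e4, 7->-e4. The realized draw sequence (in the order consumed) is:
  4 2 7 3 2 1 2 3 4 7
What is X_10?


t=0: X=(-3, -4, 1, 6), d=4 → +e3, X_1=(-3, -4, 2, 6)
t=1: X=(-3, -4, 2, 6), d=2 → +e2, X_2=(-3, -3, 2, 6)
t=2: X=(-3, -3, 2, 6), d=7 → -e4, X_3=(-3, -3, 2, 5)
t=3: X=(-3, -3, 2, 5), d=3 → -e2, X_4=(-3, -4, 2, 5)
t=4: X=(-3, -4, 2, 5), d=2 → +e2, X_5=(-3, -3, 2, 5)
t=5: X=(-3, -3, 2, 5), d=1 → -e1, X_6=(-4, -3, 2, 5)
t=6: X=(-4, -3, 2, 5), d=2 → +e2, X_7=(-4, -2, 2, 5)
t=7: X=(-4, -2, 2, 5), d=3 → -e2, X_8=(-4, -3, 2, 5)
t=8: X=(-4, -3, 2, 5), d=4 → +e3, X_9=(-4, -3, 3, 5)
t=9: X=(-4, -3, 3, 5), d=7 → -e4, X_10=(-4, -3, 3, 4)

(-4, -3, 3, 4)


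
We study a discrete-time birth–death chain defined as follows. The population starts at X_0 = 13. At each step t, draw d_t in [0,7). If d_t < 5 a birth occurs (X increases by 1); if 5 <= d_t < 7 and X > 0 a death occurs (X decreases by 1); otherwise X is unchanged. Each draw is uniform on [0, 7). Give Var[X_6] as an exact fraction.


240/49

X can drop by at most 1 per step and X_0 = 13 > T = 6, so X_t >= 13 − t >= 7 > 0 for every t <= 6: the floor at 0 (the 'and X > 0' condition) never binds. Hence X_6 = X_0 + Σ_{t<6} Y_t with i.i.d. increments Y_t = y(d_t) ∈ {+1, −1, 0}.
Outcome values over d=0..6: [1, 1, 1, 1, 1, -1, -1]
Σy = 3, Σy² = 7, M = 7
μ = 3/7 = 3/7,  σ² = 7/7 − (3/7)² = 40/49
Independent increments: Var[X_6] = 6·σ² = 6·(40/49) = 240/49


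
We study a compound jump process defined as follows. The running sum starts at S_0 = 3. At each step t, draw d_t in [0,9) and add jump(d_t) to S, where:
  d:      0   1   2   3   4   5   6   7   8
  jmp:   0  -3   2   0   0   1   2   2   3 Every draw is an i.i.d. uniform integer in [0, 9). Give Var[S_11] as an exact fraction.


2530/81

Outcome values over d=0..8: [0, -3, 2, 0, 0, 1, 2, 2, 3]
Σy = 7, Σy² = 31, M = 9
μ = 7/9 = 7/9,  σ² = 31/9 − (7/9)² = 230/81
Independent increments: Var[S_11] = 11·σ² = 11·(230/81) = 2530/81


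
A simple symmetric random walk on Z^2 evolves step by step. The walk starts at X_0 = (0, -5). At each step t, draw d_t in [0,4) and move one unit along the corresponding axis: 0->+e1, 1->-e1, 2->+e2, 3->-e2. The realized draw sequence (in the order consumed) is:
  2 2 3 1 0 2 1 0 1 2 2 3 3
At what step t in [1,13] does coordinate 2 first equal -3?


t=0: X=(0, -5), d=2 → +e2, X_1=(0, -4)
t=1: X=(0, -4), d=2 → +e2, X_2=(0, -3)
t=2: X=(0, -3), d=3 → -e2, X_3=(0, -4)
t=3: X=(0, -4), d=1 → -e1, X_4=(-1, -4)
t=4: X=(-1, -4), d=0 → +e1, X_5=(0, -4)
t=5: X=(0, -4), d=2 → +e2, X_6=(0, -3)
t=6: X=(0, -3), d=1 → -e1, X_7=(-1, -3)
t=7: X=(-1, -3), d=0 → +e1, X_8=(0, -3)
t=8: X=(0, -3), d=1 → -e1, X_9=(-1, -3)
t=9: X=(-1, -3), d=2 → +e2, X_10=(-1, -2)
t=10: X=(-1, -2), d=2 → +e2, X_11=(-1, -1)
t=11: X=(-1, -1), d=3 → -e2, X_12=(-1, -2)
t=12: X=(-1, -2), d=3 → -e2, X_13=(-1, -3)

2


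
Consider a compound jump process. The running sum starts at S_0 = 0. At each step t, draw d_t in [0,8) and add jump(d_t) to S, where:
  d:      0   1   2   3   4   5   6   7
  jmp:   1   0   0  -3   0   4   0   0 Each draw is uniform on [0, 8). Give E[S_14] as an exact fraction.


Outcome values over d=0..7: [1, 0, 0, -3, 0, 4, 0, 0]
Σy = 2, Σy² = 26, M = 8
μ = 2/8 = 1/4,  σ² = 26/8 − (1/4)² = 51/16
E[S_14] = 0 + 14·(1/4) = 7/2

7/2


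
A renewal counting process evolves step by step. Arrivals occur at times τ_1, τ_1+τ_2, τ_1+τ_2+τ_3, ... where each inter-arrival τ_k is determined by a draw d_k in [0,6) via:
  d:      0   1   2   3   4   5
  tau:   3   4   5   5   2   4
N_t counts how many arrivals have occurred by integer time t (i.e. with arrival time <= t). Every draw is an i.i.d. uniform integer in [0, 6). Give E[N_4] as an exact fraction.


Inter-arrival values over d=0..5: [3, 4, 5, 5, 2, 4]
Each d has probability 1/6, so the pmf of τ is: f(2) = 1/6, f(3) = 1/6, f(4) = 1/3, f(5) = 1/3
Renewal equation for m(n) = E[N_n]: condition on τ_1 = k (if k <= n, one arrival plus a fresh copy on the remaining n−k steps): m(n) = F(n) + Σ_{k<=n} f(k)·m(n−k), where F(n) = P(τ <= n) and m(0) = 0
m(1) = F(1) = 0
m(2) = F(2) = 1/6
m(3) = F(3) = 1/3
m(4) = F(4) + f(2)·m(2) = 2/3 + 1/6·1/6 = 25/36
E[N_4] = m(4) = 25/36

25/36


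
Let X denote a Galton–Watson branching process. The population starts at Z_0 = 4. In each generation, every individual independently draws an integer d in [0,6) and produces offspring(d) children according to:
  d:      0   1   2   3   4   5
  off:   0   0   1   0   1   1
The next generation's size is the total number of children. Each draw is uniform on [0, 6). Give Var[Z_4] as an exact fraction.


Outcome values over d=0..5: [0, 0, 1, 0, 1, 1]
Σy = 3, Σy² = 3, M = 6
μ = 3/6 = 1/2,  σ² = 3/6 − (1/2)² = 1/4
V_0 = 0, E_0 = 4
V_1 = 1/4·E_0 + (1/2)²·V_0 = 1;  E_1 = 2
V_2 = 1/4·E_1 + (1/2)²·V_1 = 3/4;  E_2 = 1
V_3 = 1/4·E_2 + (1/2)²·V_2 = 7/16;  E_3 = 1/2
V_4 = 1/4·E_3 + (1/2)²·V_3 = 15/64;  E_4 = 1/4

15/64


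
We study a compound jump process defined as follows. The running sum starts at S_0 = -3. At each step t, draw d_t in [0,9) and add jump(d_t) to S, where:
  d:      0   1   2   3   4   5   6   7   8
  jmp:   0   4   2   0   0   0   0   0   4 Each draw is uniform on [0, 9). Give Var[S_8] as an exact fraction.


Outcome values over d=0..8: [0, 4, 2, 0, 0, 0, 0, 0, 4]
Σy = 10, Σy² = 36, M = 9
μ = 10/9 = 10/9,  σ² = 36/9 − (10/9)² = 224/81
Independent increments: Var[S_8] = 8·σ² = 8·(224/81) = 1792/81

1792/81


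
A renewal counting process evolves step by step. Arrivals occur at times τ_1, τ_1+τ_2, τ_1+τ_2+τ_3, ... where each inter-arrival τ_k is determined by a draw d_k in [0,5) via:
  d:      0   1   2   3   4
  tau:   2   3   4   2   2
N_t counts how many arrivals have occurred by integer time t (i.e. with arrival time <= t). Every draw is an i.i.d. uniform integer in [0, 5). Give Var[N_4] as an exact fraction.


144/625

Inter-arrival values over d=0..4: [2, 3, 4, 2, 2]
Each d has probability 1/5, so the pmf of τ is: f(2) = 3/5, f(3) = 1/5, f(4) = 1/5
Let p_n(j) = P(N_n = j), with p_0 = [1]. Condition on τ_1: p_n(0) = P(τ > n), and for j >= 1, p_n(j) = Σ_{k<=n} f(k)·p_{n−k}(j−1)
p_1 = [1]  (j = 0)
p_2 = [2/5, 3/5]  (j = 0..1)
p_3 = [1/5, 4/5]  (j = 0..1)
p_4 = [0, 16/25, 9/25]  (j = 0..2)
E[N_4] = Σ j·p_4(j) = 34/25;  E[N_4²] = Σ j²·p_4(j) = 52/25
Var[N_4] = 52/25 − (34/25)² = 144/625


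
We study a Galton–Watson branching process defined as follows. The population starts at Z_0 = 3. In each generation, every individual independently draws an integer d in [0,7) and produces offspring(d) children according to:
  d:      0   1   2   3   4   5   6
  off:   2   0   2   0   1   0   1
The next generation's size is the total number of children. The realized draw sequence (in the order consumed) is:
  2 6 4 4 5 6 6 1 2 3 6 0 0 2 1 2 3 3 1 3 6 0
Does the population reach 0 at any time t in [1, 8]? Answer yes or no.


no

gen 0: Z_0=3, draws=[2, 6, 4], offspring=[2, 1, 1], Z_1=4
gen 1: Z_1=4, draws=[4, 5, 6, 6], offspring=[1, 0, 1, 1], Z_2=3
gen 2: Z_2=3, draws=[1, 2, 3], offspring=[0, 2, 0], Z_3=2
gen 3: Z_3=2, draws=[6, 0], offspring=[1, 2], Z_4=3
gen 4: Z_4=3, draws=[0, 2, 1], offspring=[2, 2, 0], Z_5=4
gen 5: Z_5=4, draws=[2, 3, 3, 1], offspring=[2, 0, 0, 0], Z_6=2
gen 6: Z_6=2, draws=[3, 6], offspring=[0, 1], Z_7=1
gen 7: Z_7=1, draws=[0], offspring=[2], Z_8=2


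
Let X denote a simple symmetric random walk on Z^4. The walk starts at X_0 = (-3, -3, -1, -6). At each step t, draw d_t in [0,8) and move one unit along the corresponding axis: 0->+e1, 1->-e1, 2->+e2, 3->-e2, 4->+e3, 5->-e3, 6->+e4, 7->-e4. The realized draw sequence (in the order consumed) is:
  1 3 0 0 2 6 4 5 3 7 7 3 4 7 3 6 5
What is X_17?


(-2, -6, -1, -7)

t=0: X=(-3, -3, -1, -6), d=1 → -e1, X_1=(-4, -3, -1, -6)
t=1: X=(-4, -3, -1, -6), d=3 → -e2, X_2=(-4, -4, -1, -6)
t=2: X=(-4, -4, -1, -6), d=0 → +e1, X_3=(-3, -4, -1, -6)
t=3: X=(-3, -4, -1, -6), d=0 → +e1, X_4=(-2, -4, -1, -6)
t=4: X=(-2, -4, -1, -6), d=2 → +e2, X_5=(-2, -3, -1, -6)
t=5: X=(-2, -3, -1, -6), d=6 → +e4, X_6=(-2, -3, -1, -5)
t=6: X=(-2, -3, -1, -5), d=4 → +e3, X_7=(-2, -3, 0, -5)
t=7: X=(-2, -3, 0, -5), d=5 → -e3, X_8=(-2, -3, -1, -5)
t=8: X=(-2, -3, -1, -5), d=3 → -e2, X_9=(-2, -4, -1, -5)
t=9: X=(-2, -4, -1, -5), d=7 → -e4, X_10=(-2, -4, -1, -6)
t=10: X=(-2, -4, -1, -6), d=7 → -e4, X_11=(-2, -4, -1, -7)
t=11: X=(-2, -4, -1, -7), d=3 → -e2, X_12=(-2, -5, -1, -7)
t=12: X=(-2, -5, -1, -7), d=4 → +e3, X_13=(-2, -5, 0, -7)
t=13: X=(-2, -5, 0, -7), d=7 → -e4, X_14=(-2, -5, 0, -8)
t=14: X=(-2, -5, 0, -8), d=3 → -e2, X_15=(-2, -6, 0, -8)
t=15: X=(-2, -6, 0, -8), d=6 → +e4, X_16=(-2, -6, 0, -7)
t=16: X=(-2, -6, 0, -7), d=5 → -e3, X_17=(-2, -6, -1, -7)


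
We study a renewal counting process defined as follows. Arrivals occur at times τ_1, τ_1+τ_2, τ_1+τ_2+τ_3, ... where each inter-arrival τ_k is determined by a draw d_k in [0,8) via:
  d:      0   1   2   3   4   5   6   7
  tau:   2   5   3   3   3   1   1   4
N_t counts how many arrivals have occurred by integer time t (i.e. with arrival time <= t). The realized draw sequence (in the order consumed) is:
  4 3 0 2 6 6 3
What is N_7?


draw d_1=4: τ_1=3, arrival time A_1=3
draw d_2=3: τ_2=3, arrival time A_2=6
draw d_3=0: τ_3=2, arrival time A_3=8
draw d_4=2: τ_4=3, arrival time A_4=11
draw d_5=6: τ_5=1, arrival time A_5=12
draw d_6=6: τ_6=1, arrival time A_6=13
draw d_7=3: τ_7=3, arrival time A_7=16
N_t over t=0..7: 0:0 1:0 2:0 3:1 4:1 5:1 6:2 7:2

2


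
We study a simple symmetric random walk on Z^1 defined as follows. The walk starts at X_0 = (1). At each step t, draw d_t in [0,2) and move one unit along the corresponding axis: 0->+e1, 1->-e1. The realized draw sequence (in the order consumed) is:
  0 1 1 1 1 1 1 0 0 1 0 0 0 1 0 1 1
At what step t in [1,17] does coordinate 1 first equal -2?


5

t=0: X=(1), d=0 → +e1, X_1=(2)
t=1: X=(2), d=1 → -e1, X_2=(1)
t=2: X=(1), d=1 → -e1, X_3=(0)
t=3: X=(0), d=1 → -e1, X_4=(-1)
t=4: X=(-1), d=1 → -e1, X_5=(-2)
t=5: X=(-2), d=1 → -e1, X_6=(-3)
t=6: X=(-3), d=1 → -e1, X_7=(-4)
t=7: X=(-4), d=0 → +e1, X_8=(-3)
t=8: X=(-3), d=0 → +e1, X_9=(-2)
t=9: X=(-2), d=1 → -e1, X_10=(-3)
t=10: X=(-3), d=0 → +e1, X_11=(-2)
t=11: X=(-2), d=0 → +e1, X_12=(-1)
t=12: X=(-1), d=0 → +e1, X_13=(0)
t=13: X=(0), d=1 → -e1, X_14=(-1)
t=14: X=(-1), d=0 → +e1, X_15=(0)
t=15: X=(0), d=1 → -e1, X_16=(-1)
t=16: X=(-1), d=1 → -e1, X_17=(-2)


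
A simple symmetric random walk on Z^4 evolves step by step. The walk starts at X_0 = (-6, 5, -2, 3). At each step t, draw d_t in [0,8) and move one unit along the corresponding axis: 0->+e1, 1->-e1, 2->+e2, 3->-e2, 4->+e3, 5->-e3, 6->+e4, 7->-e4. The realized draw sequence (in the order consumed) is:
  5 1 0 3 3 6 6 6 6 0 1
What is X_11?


(-6, 3, -3, 7)

t=0: X=(-6, 5, -2, 3), d=5 → -e3, X_1=(-6, 5, -3, 3)
t=1: X=(-6, 5, -3, 3), d=1 → -e1, X_2=(-7, 5, -3, 3)
t=2: X=(-7, 5, -3, 3), d=0 → +e1, X_3=(-6, 5, -3, 3)
t=3: X=(-6, 5, -3, 3), d=3 → -e2, X_4=(-6, 4, -3, 3)
t=4: X=(-6, 4, -3, 3), d=3 → -e2, X_5=(-6, 3, -3, 3)
t=5: X=(-6, 3, -3, 3), d=6 → +e4, X_6=(-6, 3, -3, 4)
t=6: X=(-6, 3, -3, 4), d=6 → +e4, X_7=(-6, 3, -3, 5)
t=7: X=(-6, 3, -3, 5), d=6 → +e4, X_8=(-6, 3, -3, 6)
t=8: X=(-6, 3, -3, 6), d=6 → +e4, X_9=(-6, 3, -3, 7)
t=9: X=(-6, 3, -3, 7), d=0 → +e1, X_10=(-5, 3, -3, 7)
t=10: X=(-5, 3, -3, 7), d=1 → -e1, X_11=(-6, 3, -3, 7)


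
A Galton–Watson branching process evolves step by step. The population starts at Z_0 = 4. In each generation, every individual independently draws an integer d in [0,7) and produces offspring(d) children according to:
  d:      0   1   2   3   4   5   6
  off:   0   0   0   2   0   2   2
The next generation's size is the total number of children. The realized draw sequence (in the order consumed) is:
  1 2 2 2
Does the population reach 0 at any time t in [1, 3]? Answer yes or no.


gen 0: Z_0=4, draws=[1, 2, 2, 2], offspring=[0, 0, 0, 0], Z_1=0
gen 1: Z_1=0, draws=[], offspring=[], Z_2=0
gen 2: Z_2=0, draws=[], offspring=[], Z_3=0

yes


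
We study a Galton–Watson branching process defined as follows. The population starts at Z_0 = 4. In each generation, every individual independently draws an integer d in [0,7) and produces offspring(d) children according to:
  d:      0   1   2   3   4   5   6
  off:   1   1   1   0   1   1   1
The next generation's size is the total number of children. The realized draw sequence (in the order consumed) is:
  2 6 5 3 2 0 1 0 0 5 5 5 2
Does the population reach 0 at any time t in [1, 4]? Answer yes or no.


no

gen 0: Z_0=4, draws=[2, 6, 5, 3], offspring=[1, 1, 1, 0], Z_1=3
gen 1: Z_1=3, draws=[2, 0, 1], offspring=[1, 1, 1], Z_2=3
gen 2: Z_2=3, draws=[0, 0, 5], offspring=[1, 1, 1], Z_3=3
gen 3: Z_3=3, draws=[5, 5, 2], offspring=[1, 1, 1], Z_4=3


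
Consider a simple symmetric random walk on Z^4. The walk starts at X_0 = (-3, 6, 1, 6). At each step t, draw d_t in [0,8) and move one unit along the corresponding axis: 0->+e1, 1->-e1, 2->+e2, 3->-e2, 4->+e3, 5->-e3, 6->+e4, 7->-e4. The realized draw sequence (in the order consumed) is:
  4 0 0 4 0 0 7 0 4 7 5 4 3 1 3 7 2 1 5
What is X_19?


(0, 5, 3, 3)

t=0: X=(-3, 6, 1, 6), d=4 → +e3, X_1=(-3, 6, 2, 6)
t=1: X=(-3, 6, 2, 6), d=0 → +e1, X_2=(-2, 6, 2, 6)
t=2: X=(-2, 6, 2, 6), d=0 → +e1, X_3=(-1, 6, 2, 6)
t=3: X=(-1, 6, 2, 6), d=4 → +e3, X_4=(-1, 6, 3, 6)
t=4: X=(-1, 6, 3, 6), d=0 → +e1, X_5=(0, 6, 3, 6)
t=5: X=(0, 6, 3, 6), d=0 → +e1, X_6=(1, 6, 3, 6)
t=6: X=(1, 6, 3, 6), d=7 → -e4, X_7=(1, 6, 3, 5)
t=7: X=(1, 6, 3, 5), d=0 → +e1, X_8=(2, 6, 3, 5)
t=8: X=(2, 6, 3, 5), d=4 → +e3, X_9=(2, 6, 4, 5)
t=9: X=(2, 6, 4, 5), d=7 → -e4, X_10=(2, 6, 4, 4)
t=10: X=(2, 6, 4, 4), d=5 → -e3, X_11=(2, 6, 3, 4)
t=11: X=(2, 6, 3, 4), d=4 → +e3, X_12=(2, 6, 4, 4)
t=12: X=(2, 6, 4, 4), d=3 → -e2, X_13=(2, 5, 4, 4)
t=13: X=(2, 5, 4, 4), d=1 → -e1, X_14=(1, 5, 4, 4)
t=14: X=(1, 5, 4, 4), d=3 → -e2, X_15=(1, 4, 4, 4)
t=15: X=(1, 4, 4, 4), d=7 → -e4, X_16=(1, 4, 4, 3)
t=16: X=(1, 4, 4, 3), d=2 → +e2, X_17=(1, 5, 4, 3)
t=17: X=(1, 5, 4, 3), d=1 → -e1, X_18=(0, 5, 4, 3)
t=18: X=(0, 5, 4, 3), d=5 → -e3, X_19=(0, 5, 3, 3)


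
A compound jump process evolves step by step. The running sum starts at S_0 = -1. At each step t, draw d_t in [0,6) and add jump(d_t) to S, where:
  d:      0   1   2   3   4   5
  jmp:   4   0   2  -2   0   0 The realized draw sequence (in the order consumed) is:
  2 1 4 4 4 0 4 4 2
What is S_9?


7

t=0: S=-1, d=2, jump=2, S_1=1
t=1: S=1, d=1, jump=0, S_2=1
t=2: S=1, d=4, jump=0, S_3=1
t=3: S=1, d=4, jump=0, S_4=1
t=4: S=1, d=4, jump=0, S_5=1
t=5: S=1, d=0, jump=4, S_6=5
t=6: S=5, d=4, jump=0, S_7=5
t=7: S=5, d=4, jump=0, S_8=5
t=8: S=5, d=2, jump=2, S_9=7


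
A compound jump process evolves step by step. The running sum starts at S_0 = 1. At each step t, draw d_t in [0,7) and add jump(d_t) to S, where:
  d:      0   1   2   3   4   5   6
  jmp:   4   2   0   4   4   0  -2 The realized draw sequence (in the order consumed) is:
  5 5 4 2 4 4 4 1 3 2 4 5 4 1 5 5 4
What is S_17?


t=0: S=1, d=5, jump=0, S_1=1
t=1: S=1, d=5, jump=0, S_2=1
t=2: S=1, d=4, jump=4, S_3=5
t=3: S=5, d=2, jump=0, S_4=5
t=4: S=5, d=4, jump=4, S_5=9
t=5: S=9, d=4, jump=4, S_6=13
t=6: S=13, d=4, jump=4, S_7=17
t=7: S=17, d=1, jump=2, S_8=19
t=8: S=19, d=3, jump=4, S_9=23
t=9: S=23, d=2, jump=0, S_10=23
t=10: S=23, d=4, jump=4, S_11=27
t=11: S=27, d=5, jump=0, S_12=27
t=12: S=27, d=4, jump=4, S_13=31
t=13: S=31, d=1, jump=2, S_14=33
t=14: S=33, d=5, jump=0, S_15=33
t=15: S=33, d=5, jump=0, S_16=33
t=16: S=33, d=4, jump=4, S_17=37

37


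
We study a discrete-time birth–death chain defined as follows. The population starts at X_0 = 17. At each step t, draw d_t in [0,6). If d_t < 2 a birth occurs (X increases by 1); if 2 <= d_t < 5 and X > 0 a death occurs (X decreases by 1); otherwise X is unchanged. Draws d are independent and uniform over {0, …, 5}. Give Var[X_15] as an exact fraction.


145/12

X can drop by at most 1 per step and X_0 = 17 > T = 15, so X_t >= 17 − t >= 2 > 0 for every t <= 15: the floor at 0 (the 'and X > 0' condition) never binds. Hence X_15 = X_0 + Σ_{t<15} Y_t with i.i.d. increments Y_t = y(d_t) ∈ {+1, −1, 0}.
Outcome values over d=0..5: [1, 1, -1, -1, -1, 0]
Σy = -1, Σy² = 5, M = 6
μ = -1/6 = -1/6,  σ² = 5/6 − (-1/6)² = 29/36
Independent increments: Var[X_15] = 15·σ² = 15·(29/36) = 145/12


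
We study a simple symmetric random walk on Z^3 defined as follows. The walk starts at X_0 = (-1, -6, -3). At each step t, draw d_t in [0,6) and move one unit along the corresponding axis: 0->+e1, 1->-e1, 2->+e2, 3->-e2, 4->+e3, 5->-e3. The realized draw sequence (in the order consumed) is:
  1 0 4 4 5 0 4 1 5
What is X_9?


(-1, -6, -2)

t=0: X=(-1, -6, -3), d=1 → -e1, X_1=(-2, -6, -3)
t=1: X=(-2, -6, -3), d=0 → +e1, X_2=(-1, -6, -3)
t=2: X=(-1, -6, -3), d=4 → +e3, X_3=(-1, -6, -2)
t=3: X=(-1, -6, -2), d=4 → +e3, X_4=(-1, -6, -1)
t=4: X=(-1, -6, -1), d=5 → -e3, X_5=(-1, -6, -2)
t=5: X=(-1, -6, -2), d=0 → +e1, X_6=(0, -6, -2)
t=6: X=(0, -6, -2), d=4 → +e3, X_7=(0, -6, -1)
t=7: X=(0, -6, -1), d=1 → -e1, X_8=(-1, -6, -1)
t=8: X=(-1, -6, -1), d=5 → -e3, X_9=(-1, -6, -2)


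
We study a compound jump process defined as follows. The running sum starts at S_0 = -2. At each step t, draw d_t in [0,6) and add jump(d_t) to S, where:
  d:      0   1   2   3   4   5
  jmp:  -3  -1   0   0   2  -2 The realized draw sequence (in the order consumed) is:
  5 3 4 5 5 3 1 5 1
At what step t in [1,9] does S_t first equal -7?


7

t=0: S=-2, d=5, jump=-2, S_1=-4
t=1: S=-4, d=3, jump=0, S_2=-4
t=2: S=-4, d=4, jump=2, S_3=-2
t=3: S=-2, d=5, jump=-2, S_4=-4
t=4: S=-4, d=5, jump=-2, S_5=-6
t=5: S=-6, d=3, jump=0, S_6=-6
t=6: S=-6, d=1, jump=-1, S_7=-7
t=7: S=-7, d=5, jump=-2, S_8=-9
t=8: S=-9, d=1, jump=-1, S_9=-10


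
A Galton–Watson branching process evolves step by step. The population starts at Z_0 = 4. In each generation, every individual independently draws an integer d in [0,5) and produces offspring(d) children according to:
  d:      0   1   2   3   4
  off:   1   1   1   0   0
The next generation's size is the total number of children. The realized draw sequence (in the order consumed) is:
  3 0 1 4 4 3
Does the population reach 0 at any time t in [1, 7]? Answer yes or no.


yes

gen 0: Z_0=4, draws=[3, 0, 1, 4], offspring=[0, 1, 1, 0], Z_1=2
gen 1: Z_1=2, draws=[4, 3], offspring=[0, 0], Z_2=0
gen 2: Z_2=0, draws=[], offspring=[], Z_3=0
gen 3: Z_3=0, draws=[], offspring=[], Z_4=0
gen 4: Z_4=0, draws=[], offspring=[], Z_5=0
gen 5: Z_5=0, draws=[], offspring=[], Z_6=0
gen 6: Z_6=0, draws=[], offspring=[], Z_7=0


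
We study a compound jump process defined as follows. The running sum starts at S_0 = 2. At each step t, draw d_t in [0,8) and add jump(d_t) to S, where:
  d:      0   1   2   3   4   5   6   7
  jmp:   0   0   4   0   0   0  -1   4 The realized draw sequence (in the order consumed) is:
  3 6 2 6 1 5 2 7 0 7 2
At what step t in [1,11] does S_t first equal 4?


t=0: S=2, d=3, jump=0, S_1=2
t=1: S=2, d=6, jump=-1, S_2=1
t=2: S=1, d=2, jump=4, S_3=5
t=3: S=5, d=6, jump=-1, S_4=4
t=4: S=4, d=1, jump=0, S_5=4
t=5: S=4, d=5, jump=0, S_6=4
t=6: S=4, d=2, jump=4, S_7=8
t=7: S=8, d=7, jump=4, S_8=12
t=8: S=12, d=0, jump=0, S_9=12
t=9: S=12, d=7, jump=4, S_10=16
t=10: S=16, d=2, jump=4, S_11=20

4


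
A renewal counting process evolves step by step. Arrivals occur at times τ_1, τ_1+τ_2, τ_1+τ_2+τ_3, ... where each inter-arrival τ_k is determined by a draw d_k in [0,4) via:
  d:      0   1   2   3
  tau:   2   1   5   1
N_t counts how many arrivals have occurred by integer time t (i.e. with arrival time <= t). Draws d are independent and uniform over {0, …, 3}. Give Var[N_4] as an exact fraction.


Inter-arrival values over d=0..3: [2, 1, 5, 1]
Each d has probability 1/4, so the pmf of τ is: f(1) = 1/2, f(2) = 1/4, f(5) = 1/4
Let p_n(j) = P(N_n = j), with p_0 = [1]. Condition on τ_1: p_n(0) = P(τ > n), and for j >= 1, p_n(j) = Σ_{k<=n} f(k)·p_{n−k}(j−1)
p_1 = [1/2, 1/2]  (j = 0..1)
p_2 = [1/4, 1/2, 1/4]  (j = 0..2)
p_3 = [1/4, 1/4, 3/8, 1/8]  (j = 0..3)
p_4 = [1/4, 3/16, 1/4, 1/4, 1/16]  (j = 0..4)
E[N_4] = Σ j·p_4(j) = 27/16;  E[N_4²] = Σ j²·p_4(j) = 71/16
Var[N_4] = 71/16 − (27/16)² = 407/256

407/256


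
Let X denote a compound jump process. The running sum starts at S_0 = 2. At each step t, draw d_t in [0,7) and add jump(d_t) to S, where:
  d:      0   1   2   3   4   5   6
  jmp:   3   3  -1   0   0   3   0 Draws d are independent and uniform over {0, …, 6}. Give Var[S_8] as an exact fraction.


Outcome values over d=0..6: [3, 3, -1, 0, 0, 3, 0]
Σy = 8, Σy² = 28, M = 7
μ = 8/7 = 8/7,  σ² = 28/7 − (8/7)² = 132/49
Independent increments: Var[S_8] = 8·σ² = 8·(132/49) = 1056/49

1056/49


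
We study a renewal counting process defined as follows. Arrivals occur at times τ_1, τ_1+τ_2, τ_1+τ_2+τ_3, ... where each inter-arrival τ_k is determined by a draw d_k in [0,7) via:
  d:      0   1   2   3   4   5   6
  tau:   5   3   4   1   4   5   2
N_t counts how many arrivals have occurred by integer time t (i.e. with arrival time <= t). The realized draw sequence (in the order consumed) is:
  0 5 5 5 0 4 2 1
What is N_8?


draw d_1=0: τ_1=5, arrival time A_1=5
draw d_2=5: τ_2=5, arrival time A_2=10
draw d_3=5: τ_3=5, arrival time A_3=15
draw d_4=5: τ_4=5, arrival time A_4=20
draw d_5=0: τ_5=5, arrival time A_5=25
draw d_6=4: τ_6=4, arrival time A_6=29
draw d_7=2: τ_7=4, arrival time A_7=33
draw d_8=1: τ_8=3, arrival time A_8=36
N_t over t=0..8: 0:0 1:0 2:0 3:0 4:0 5:1 6:1 7:1 8:1

1


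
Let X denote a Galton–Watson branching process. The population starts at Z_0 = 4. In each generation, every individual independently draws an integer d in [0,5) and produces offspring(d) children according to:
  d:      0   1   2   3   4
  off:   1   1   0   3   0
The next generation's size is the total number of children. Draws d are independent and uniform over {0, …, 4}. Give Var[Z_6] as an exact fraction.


144/5

Outcome values over d=0..4: [1, 1, 0, 3, 0]
Σy = 5, Σy² = 11, M = 5
μ = 5/5 = 1,  σ² = 11/5 − (1)² = 6/5
V_0 = 0, E_0 = 4
V_1 = 6/5·E_0 + (1)²·V_0 = 24/5;  E_1 = 4
V_2 = 6/5·E_1 + (1)²·V_1 = 48/5;  E_2 = 4
V_3 = 6/5·E_2 + (1)²·V_2 = 72/5;  E_3 = 4
V_4 = 6/5·E_3 + (1)²·V_3 = 96/5;  E_4 = 4
V_5 = 6/5·E_4 + (1)²·V_4 = 24;  E_5 = 4
V_6 = 6/5·E_5 + (1)²·V_5 = 144/5;  E_6 = 4


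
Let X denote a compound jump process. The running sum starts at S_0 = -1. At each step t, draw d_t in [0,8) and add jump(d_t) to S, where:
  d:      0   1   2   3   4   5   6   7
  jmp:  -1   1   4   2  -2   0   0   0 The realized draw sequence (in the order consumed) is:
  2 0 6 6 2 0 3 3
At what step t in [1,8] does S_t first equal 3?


1

t=0: S=-1, d=2, jump=4, S_1=3
t=1: S=3, d=0, jump=-1, S_2=2
t=2: S=2, d=6, jump=0, S_3=2
t=3: S=2, d=6, jump=0, S_4=2
t=4: S=2, d=2, jump=4, S_5=6
t=5: S=6, d=0, jump=-1, S_6=5
t=6: S=5, d=3, jump=2, S_7=7
t=7: S=7, d=3, jump=2, S_8=9


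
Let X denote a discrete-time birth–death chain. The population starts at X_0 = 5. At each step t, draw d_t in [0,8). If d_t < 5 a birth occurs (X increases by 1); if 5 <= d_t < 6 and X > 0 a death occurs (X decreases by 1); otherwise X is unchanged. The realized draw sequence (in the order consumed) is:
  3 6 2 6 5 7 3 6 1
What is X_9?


8

t=0: X=5, d=3 → birth, X_1=6
t=1: X=6, d=6 → hold, X_2=6
t=2: X=6, d=2 → birth, X_3=7
t=3: X=7, d=6 → hold, X_4=7
t=4: X=7, d=5 → death, X_5=6
t=5: X=6, d=7 → hold, X_6=6
t=6: X=6, d=3 → birth, X_7=7
t=7: X=7, d=6 → hold, X_8=7
t=8: X=7, d=1 → birth, X_9=8


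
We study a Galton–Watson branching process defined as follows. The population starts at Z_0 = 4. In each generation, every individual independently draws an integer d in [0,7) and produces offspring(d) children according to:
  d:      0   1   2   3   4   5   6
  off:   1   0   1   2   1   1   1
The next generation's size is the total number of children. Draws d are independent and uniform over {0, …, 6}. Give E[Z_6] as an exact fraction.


4

Outcome values over d=0..6: [1, 0, 1, 2, 1, 1, 1]
Σy = 7, Σy² = 9, M = 7
μ = 7/7 = 1,  σ² = 9/7 − (1)² = 2/7
E[Z_0] = 4
E[Z_1] = 1·E[Z_0] = 4
E[Z_2] = 1·E[Z_1] = 4
E[Z_3] = 1·E[Z_2] = 4
E[Z_4] = 1·E[Z_3] = 4
E[Z_5] = 1·E[Z_4] = 4
E[Z_6] = 1·E[Z_5] = 4


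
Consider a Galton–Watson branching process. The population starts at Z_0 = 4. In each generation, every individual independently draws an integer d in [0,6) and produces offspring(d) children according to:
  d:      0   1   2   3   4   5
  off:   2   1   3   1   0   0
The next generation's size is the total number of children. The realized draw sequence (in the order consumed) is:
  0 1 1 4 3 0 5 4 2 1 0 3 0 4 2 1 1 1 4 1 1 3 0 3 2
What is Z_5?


gen 0: Z_0=4, draws=[0, 1, 1, 4], offspring=[2, 1, 1, 0], Z_1=4
gen 1: Z_1=4, draws=[3, 0, 5, 4], offspring=[1, 2, 0, 0], Z_2=3
gen 2: Z_2=3, draws=[2, 1, 0], offspring=[3, 1, 2], Z_3=6
gen 3: Z_3=6, draws=[3, 0, 4, 2, 1, 1], offspring=[1, 2, 0, 3, 1, 1], Z_4=8
gen 4: Z_4=8, draws=[1, 4, 1, 1, 3, 0, 3, 2], offspring=[1, 0, 1, 1, 1, 2, 1, 3], Z_5=10

10


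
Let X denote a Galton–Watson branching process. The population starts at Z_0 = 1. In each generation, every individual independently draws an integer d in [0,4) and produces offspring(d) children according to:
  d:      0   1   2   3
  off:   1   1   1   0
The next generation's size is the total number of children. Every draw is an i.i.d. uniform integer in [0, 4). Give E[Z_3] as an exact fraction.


Outcome values over d=0..3: [1, 1, 1, 0]
Σy = 3, Σy² = 3, M = 4
μ = 3/4 = 3/4,  σ² = 3/4 − (3/4)² = 3/16
E[Z_0] = 1
E[Z_1] = 3/4·E[Z_0] = 3/4
E[Z_2] = 3/4·E[Z_1] = 9/16
E[Z_3] = 3/4·E[Z_2] = 27/64

27/64


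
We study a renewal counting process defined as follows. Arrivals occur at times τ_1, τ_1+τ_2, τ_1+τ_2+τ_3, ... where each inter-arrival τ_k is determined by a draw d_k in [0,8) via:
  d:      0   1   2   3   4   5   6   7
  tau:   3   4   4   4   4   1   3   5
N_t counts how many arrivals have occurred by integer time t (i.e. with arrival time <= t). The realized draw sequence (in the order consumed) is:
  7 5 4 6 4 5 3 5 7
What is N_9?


2

draw d_1=7: τ_1=5, arrival time A_1=5
draw d_2=5: τ_2=1, arrival time A_2=6
draw d_3=4: τ_3=4, arrival time A_3=10
draw d_4=6: τ_4=3, arrival time A_4=13
draw d_5=4: τ_5=4, arrival time A_5=17
draw d_6=5: τ_6=1, arrival time A_6=18
draw d_7=3: τ_7=4, arrival time A_7=22
draw d_8=5: τ_8=1, arrival time A_8=23
draw d_9=7: τ_9=5, arrival time A_9=28
N_t over t=0..9: 0:0 1:0 2:0 3:0 4:0 5:1 6:2 7:2 8:2 9:2
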